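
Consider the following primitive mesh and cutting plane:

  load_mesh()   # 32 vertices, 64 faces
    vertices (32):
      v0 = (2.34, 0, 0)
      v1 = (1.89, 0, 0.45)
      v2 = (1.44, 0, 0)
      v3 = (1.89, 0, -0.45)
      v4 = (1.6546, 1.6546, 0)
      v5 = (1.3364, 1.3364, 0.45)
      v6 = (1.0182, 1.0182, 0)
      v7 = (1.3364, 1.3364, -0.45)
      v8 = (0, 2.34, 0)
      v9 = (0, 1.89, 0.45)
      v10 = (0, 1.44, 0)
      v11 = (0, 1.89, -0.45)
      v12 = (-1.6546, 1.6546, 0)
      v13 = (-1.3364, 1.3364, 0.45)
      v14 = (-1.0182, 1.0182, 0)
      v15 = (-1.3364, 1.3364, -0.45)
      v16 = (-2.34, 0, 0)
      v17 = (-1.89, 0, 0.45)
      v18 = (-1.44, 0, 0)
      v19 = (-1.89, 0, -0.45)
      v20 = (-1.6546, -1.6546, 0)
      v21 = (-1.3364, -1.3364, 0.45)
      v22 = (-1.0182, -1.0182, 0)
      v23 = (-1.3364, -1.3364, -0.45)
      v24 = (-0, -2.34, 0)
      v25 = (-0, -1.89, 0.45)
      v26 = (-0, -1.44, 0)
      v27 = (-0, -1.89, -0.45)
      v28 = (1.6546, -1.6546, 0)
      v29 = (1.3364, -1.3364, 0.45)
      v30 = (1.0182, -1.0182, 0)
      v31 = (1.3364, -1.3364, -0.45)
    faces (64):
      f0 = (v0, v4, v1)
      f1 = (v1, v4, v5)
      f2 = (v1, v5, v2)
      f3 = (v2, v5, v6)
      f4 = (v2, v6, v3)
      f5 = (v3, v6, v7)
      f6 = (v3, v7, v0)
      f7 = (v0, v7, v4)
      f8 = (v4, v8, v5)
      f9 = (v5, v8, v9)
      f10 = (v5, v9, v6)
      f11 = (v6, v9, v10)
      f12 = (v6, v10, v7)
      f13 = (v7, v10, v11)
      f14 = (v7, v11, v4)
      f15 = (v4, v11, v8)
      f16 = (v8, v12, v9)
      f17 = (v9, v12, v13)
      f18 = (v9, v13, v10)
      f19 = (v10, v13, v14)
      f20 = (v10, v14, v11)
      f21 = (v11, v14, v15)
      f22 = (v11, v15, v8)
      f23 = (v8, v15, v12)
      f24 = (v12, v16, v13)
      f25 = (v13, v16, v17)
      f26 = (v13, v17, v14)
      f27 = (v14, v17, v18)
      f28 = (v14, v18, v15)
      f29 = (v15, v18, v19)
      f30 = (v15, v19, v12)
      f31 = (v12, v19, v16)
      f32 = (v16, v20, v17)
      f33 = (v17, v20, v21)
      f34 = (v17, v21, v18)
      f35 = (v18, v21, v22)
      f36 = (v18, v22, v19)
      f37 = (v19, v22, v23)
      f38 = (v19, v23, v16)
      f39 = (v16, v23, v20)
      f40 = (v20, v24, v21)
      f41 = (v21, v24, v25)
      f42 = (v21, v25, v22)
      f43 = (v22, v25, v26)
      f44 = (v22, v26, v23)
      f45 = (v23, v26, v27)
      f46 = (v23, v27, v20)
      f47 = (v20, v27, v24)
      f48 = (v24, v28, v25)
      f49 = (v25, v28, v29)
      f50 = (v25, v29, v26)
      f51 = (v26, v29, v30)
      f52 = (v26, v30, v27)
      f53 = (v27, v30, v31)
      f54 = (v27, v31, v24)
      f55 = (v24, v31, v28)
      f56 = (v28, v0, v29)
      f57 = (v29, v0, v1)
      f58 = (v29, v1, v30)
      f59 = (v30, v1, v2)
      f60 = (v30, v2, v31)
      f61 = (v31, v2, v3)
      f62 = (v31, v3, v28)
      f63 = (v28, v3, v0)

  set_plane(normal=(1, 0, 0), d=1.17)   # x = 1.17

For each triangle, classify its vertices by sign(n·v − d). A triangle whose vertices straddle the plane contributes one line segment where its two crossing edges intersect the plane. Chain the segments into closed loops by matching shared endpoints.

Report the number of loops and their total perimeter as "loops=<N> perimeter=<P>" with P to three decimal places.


loops=2 perimeter=6.121

Straddling triangles (20 of 64):
  (v2,v5,v6) [++-] → (1.17, 1.17, 0.214676)–(1.17, 0.651764, 0)  len=0.5609
  (v2,v6,v3) [+-+] → (1.17, 0.651764, 0)–(1.17, 0.840908, -0.0783551)  len=0.2047
  (v3,v6,v7) [+-+] → (1.17, 0.840908, -0.0783551)–(1.17, 1.17, -0.214676)  len=0.3562
  (v4,v8,v5) [+-+] → (1.17, 1.85534, 0)–(1.17, 1.46136, 0.393969)  len=0.5572
  (v5,v8,v9) [+--] → (1.17, 1.46136, 0.393969)–(1.17, 1.40533, 0.45)  len=0.0792
  (v5,v9,v6) [+--] → (1.17, 1.40533, 0.45)–(1.17, 1.17, 0.214676)  len=0.3328
  (v6,v10,v7) [--+] → (1.17, 1.3493, -0.393969)–(1.17, 1.17, -0.214676)  len=0.2536
  (v7,v10,v11) [+--] → (1.17, 1.3493, -0.393969)–(1.17, 1.40533, -0.45)  len=0.0792
  (v7,v11,v4) [+-+] → (1.17, 1.40533, -0.45)–(1.17, 1.72354, -0.131796)  len=0.4500
  (v4,v11,v8) [+--] → (1.17, 1.72354, -0.131796)–(1.17, 1.85534, 0)  len=0.1864
  (v24,v28,v25) [-+-] → (1.17, -1.85534, 0)–(1.17, -1.72354, 0.131796)  len=0.1864
  (v25,v28,v29) [-++] → (1.17, -1.72354, 0.131796)–(1.17, -1.40533, 0.45)  len=0.4500
  (v25,v29,v26) [-+-] → (1.17, -1.40533, 0.45)–(1.17, -1.3493, 0.393969)  len=0.0792
  (v26,v29,v30) [-+-] → (1.17, -1.3493, 0.393969)–(1.17, -1.17, 0.214676)  len=0.2536
  (v27,v30,v31) [--+] → (1.17, -1.17, -0.214676)–(1.17, -1.40533, -0.45)  len=0.3328
  (v27,v31,v24) [-+-] → (1.17, -1.40533, -0.45)–(1.17, -1.46136, -0.393969)  len=0.0792
  (v24,v31,v28) [-++] → (1.17, -1.46136, -0.393969)–(1.17, -1.85534, 0)  len=0.5572
  (v29,v1,v30) [++-] → (1.17, -0.840908, 0.0783551)–(1.17, -1.17, 0.214676)  len=0.3562
  (v30,v1,v2) [-++] → (1.17, -0.840908, 0.0783551)–(1.17, -0.651764, 0)  len=0.2047
  (v30,v2,v31) [-++] → (1.17, -0.651764, 0)–(1.17, -1.17, -0.214676)  len=0.5609

Chained into 2 loop(s):
  loop 1: 10 segments, perimeter = 3.0603
  loop 2: 10 segments, perimeter = 3.0603
Total perimeter = 6.121


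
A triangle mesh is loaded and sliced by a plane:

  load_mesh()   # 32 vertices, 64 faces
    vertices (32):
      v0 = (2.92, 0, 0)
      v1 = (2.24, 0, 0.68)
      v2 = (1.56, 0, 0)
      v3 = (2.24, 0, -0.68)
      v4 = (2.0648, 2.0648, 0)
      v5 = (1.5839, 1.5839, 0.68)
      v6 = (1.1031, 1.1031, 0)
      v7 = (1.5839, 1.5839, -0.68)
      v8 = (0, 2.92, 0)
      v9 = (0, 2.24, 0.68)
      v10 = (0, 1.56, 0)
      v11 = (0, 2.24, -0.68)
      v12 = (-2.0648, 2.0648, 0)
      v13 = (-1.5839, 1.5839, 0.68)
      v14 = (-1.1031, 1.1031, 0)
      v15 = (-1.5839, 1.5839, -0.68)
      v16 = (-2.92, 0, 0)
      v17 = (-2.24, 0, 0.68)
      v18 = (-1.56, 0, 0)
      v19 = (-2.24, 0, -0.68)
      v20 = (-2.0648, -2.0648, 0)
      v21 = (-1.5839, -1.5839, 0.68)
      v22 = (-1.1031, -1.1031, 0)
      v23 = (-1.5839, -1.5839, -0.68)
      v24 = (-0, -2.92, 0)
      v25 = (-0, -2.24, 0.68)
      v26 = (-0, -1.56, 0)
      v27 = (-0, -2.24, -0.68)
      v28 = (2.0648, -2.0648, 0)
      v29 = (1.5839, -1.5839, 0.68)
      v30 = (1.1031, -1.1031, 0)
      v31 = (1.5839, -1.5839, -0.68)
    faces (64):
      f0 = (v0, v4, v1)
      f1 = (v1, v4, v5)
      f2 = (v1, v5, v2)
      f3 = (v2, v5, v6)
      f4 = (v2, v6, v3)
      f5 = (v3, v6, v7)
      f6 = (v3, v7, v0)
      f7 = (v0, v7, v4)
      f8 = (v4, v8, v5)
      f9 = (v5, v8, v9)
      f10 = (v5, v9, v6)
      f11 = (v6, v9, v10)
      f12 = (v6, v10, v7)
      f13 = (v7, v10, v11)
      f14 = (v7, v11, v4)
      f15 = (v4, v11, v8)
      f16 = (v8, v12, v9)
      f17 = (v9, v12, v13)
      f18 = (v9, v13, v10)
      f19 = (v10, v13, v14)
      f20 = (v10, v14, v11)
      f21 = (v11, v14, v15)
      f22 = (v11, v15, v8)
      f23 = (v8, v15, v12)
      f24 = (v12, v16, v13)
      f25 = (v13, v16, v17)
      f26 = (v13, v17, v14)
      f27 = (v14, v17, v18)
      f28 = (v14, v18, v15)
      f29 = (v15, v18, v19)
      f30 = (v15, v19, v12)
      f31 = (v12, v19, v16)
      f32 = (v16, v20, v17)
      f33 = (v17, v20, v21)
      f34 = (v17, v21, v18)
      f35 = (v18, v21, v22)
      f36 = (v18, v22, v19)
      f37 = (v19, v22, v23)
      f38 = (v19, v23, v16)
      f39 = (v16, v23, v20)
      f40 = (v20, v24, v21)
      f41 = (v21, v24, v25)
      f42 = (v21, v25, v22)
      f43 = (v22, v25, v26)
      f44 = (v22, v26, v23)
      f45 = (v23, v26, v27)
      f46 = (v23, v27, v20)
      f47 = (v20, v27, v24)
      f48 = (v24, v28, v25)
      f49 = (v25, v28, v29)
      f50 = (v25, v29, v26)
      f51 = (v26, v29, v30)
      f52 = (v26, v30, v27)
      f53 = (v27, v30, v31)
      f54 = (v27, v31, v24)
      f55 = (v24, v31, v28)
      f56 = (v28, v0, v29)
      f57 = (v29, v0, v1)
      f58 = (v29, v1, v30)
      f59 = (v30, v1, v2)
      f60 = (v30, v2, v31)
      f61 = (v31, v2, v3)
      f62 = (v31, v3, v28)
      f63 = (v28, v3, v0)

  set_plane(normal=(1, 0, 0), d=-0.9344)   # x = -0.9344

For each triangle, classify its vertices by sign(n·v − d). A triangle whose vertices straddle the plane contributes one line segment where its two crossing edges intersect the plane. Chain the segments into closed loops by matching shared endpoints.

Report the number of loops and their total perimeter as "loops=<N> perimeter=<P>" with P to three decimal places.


loops=2 perimeter=7.693

Straddling triangles (16 of 64):
  (v8,v12,v9) [+-+] → (-0.9344, 2.53299, 0)–(-0.9344, 2.16072, 0.372274)  len=0.5265
  (v9,v12,v13) [+--] → (-0.9344, 2.16072, 0.372274)–(-0.9344, 1.85294, 0.68)  len=0.4352
  (v9,v13,v10) [+-+] → (-0.9344, 1.85294, 0.68)–(-0.9344, 1.5741, 0.401157)  len=0.3943
  (v10,v13,v14) [+--] → (-0.9344, 1.5741, 0.401157)–(-0.9344, 1.17297, 0)  len=0.5673
  (v10,v14,v11) [+-+] → (-0.9344, 1.17297, 0)–(-0.9344, 1.27697, -0.103994)  len=0.1471
  (v11,v14,v15) [+--] → (-0.9344, 1.27697, -0.103994)–(-0.9344, 1.85294, -0.68)  len=0.8146
  (v11,v15,v8) [+-+] → (-0.9344, 1.85294, -0.68)–(-0.9344, 2.13179, -0.401157)  len=0.3943
  (v8,v15,v12) [+--] → (-0.9344, 2.13179, -0.401157)–(-0.9344, 2.53299, 0)  len=0.5674
  (v20,v24,v21) [-+-] → (-0.9344, -2.53299, 0)–(-0.9344, -2.13179, 0.401157)  len=0.5674
  (v21,v24,v25) [-++] → (-0.9344, -2.13179, 0.401157)–(-0.9344, -1.85294, 0.68)  len=0.3943
  (v21,v25,v22) [-+-] → (-0.9344, -1.85294, 0.68)–(-0.9344, -1.27697, 0.103994)  len=0.8146
  (v22,v25,v26) [-++] → (-0.9344, -1.27697, 0.103994)–(-0.9344, -1.17297, 0)  len=0.1471
  (v22,v26,v23) [-+-] → (-0.9344, -1.17297, 0)–(-0.9344, -1.5741, -0.401157)  len=0.5673
  (v23,v26,v27) [-++] → (-0.9344, -1.5741, -0.401157)–(-0.9344, -1.85294, -0.68)  len=0.3943
  (v23,v27,v20) [-+-] → (-0.9344, -1.85294, -0.68)–(-0.9344, -2.16072, -0.372274)  len=0.4352
  (v20,v27,v24) [-++] → (-0.9344, -2.16072, -0.372274)–(-0.9344, -2.53299, 0)  len=0.5265

Chained into 2 loop(s):
  loop 1: 8 segments, perimeter = 3.8467
  loop 2: 8 segments, perimeter = 3.8467
Total perimeter = 7.693


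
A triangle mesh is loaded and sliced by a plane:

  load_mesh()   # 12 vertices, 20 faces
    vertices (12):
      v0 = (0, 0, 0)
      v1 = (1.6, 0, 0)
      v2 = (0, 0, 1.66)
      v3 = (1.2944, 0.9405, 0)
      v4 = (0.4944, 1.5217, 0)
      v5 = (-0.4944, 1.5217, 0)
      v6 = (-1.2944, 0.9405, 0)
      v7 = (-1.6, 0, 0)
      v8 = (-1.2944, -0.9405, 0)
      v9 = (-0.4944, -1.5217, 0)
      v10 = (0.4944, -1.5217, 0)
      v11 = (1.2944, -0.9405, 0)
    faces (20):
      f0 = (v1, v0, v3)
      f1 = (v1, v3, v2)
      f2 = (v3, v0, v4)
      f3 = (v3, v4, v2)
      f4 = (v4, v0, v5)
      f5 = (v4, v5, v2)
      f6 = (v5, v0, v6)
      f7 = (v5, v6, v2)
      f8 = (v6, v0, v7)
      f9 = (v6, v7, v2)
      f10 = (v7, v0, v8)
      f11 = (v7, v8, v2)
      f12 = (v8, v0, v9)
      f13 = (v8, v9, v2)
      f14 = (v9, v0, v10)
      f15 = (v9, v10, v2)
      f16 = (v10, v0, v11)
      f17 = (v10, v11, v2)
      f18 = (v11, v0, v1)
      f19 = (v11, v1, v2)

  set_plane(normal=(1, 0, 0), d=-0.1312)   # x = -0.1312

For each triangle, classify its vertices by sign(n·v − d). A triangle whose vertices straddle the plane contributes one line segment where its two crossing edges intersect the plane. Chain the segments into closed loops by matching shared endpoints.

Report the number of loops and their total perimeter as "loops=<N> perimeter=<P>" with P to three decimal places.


loops=1 perimeter=7.376

Straddling triangles (12 of 20):
  (v4,v0,v5) [++-] → (-0.1312, 0.403817, 0)–(-0.1312, 1.5217, 0)  len=1.1179
  (v4,v5,v2) [+-+] → (-0.1312, 1.5217, 0)–(-0.1312, 0.403817, 1.21948)  len=1.6543
  (v5,v0,v6) [-+-] → (-0.1312, 0.403817, 0)–(-0.1312, 0.0953288, 0)  len=0.3085
  (v5,v6,v2) [--+] → (-0.1312, 0.0953288, 1.49174)–(-0.1312, 0.403817, 1.21948)  len=0.4114
  (v6,v0,v7) [-+-] → (-0.1312, 0.0953288, 0)–(-0.1312, 0, 0)  len=0.0953
  (v6,v7,v2) [--+] → (-0.1312, 0, 1.52388)–(-0.1312, 0.0953288, 1.49174)  len=0.1006
  (v7,v0,v8) [-+-] → (-0.1312, 0, 0)–(-0.1312, -0.0953288, 0)  len=0.0953
  (v7,v8,v2) [--+] → (-0.1312, -0.0953288, 1.49174)–(-0.1312, 0, 1.52388)  len=0.1006
  (v8,v0,v9) [-+-] → (-0.1312, -0.0953288, 0)–(-0.1312, -0.403817, 0)  len=0.3085
  (v8,v9,v2) [--+] → (-0.1312, -0.403817, 1.21948)–(-0.1312, -0.0953288, 1.49174)  len=0.4114
  (v9,v0,v10) [-++] → (-0.1312, -0.403817, 0)–(-0.1312, -1.5217, 0)  len=1.1179
  (v9,v10,v2) [-++] → (-0.1312, -1.5217, 0)–(-0.1312, -0.403817, 1.21948)  len=1.6543

Chained into 1 loop(s):
  loop 1: 12 segments, perimeter = 7.3762
Total perimeter = 7.376


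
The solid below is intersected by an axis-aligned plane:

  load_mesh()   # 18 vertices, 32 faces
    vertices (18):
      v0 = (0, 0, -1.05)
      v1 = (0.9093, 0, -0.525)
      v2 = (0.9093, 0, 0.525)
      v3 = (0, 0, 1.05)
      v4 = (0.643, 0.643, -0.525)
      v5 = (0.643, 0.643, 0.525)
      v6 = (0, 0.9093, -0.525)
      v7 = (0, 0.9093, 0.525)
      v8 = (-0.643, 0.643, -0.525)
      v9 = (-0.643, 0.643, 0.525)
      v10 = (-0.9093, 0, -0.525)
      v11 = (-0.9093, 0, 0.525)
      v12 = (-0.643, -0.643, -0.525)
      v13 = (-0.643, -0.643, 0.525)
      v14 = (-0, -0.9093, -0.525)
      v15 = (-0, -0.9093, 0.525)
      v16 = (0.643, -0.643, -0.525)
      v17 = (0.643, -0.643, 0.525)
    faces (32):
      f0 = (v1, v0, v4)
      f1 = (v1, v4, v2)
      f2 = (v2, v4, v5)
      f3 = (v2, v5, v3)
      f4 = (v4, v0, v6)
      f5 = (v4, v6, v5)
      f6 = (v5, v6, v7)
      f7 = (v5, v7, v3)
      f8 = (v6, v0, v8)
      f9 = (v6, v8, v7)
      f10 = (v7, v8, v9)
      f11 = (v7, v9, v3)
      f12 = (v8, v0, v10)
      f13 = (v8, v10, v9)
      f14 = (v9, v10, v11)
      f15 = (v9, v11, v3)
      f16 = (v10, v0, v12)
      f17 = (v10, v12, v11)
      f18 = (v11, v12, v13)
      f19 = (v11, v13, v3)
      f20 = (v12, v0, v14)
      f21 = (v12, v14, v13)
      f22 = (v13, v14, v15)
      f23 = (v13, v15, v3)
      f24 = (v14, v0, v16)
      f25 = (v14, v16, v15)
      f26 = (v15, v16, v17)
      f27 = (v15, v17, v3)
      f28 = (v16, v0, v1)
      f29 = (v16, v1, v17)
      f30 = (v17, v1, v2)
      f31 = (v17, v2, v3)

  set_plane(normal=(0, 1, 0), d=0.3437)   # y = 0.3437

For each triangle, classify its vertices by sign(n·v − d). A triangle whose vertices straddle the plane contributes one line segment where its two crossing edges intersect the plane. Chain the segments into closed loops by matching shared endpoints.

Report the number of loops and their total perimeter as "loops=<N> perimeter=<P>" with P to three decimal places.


Straddling triangles (12 of 32):
  (v1,v0,v4) [--+] → (0.3437, 0.3437, -0.769374)–(0.766956, 0.3437, -0.525)  len=0.4887
  (v1,v4,v2) [-+-] → (0.766956, 0.3437, -0.525)–(0.766956, 0.3437, -0.0362519)  len=0.4887
  (v2,v4,v5) [-++] → (0.766956, 0.3437, -0.0362519)–(0.766956, 0.3437, 0.525)  len=0.5613
  (v2,v5,v3) [-+-] → (0.766956, 0.3437, 0.525)–(0.3437, 0.3437, 0.769374)  len=0.4887
  (v4,v0,v6) [+-+] → (0.3437, 0.3437, -0.769374)–(0, 0.3437, -0.851559)  len=0.3534
  (v5,v7,v3) [++-] → (0, 0.3437, 0.851559)–(0.3437, 0.3437, 0.769374)  len=0.3534
  (v6,v0,v8) [+-+] → (0, 0.3437, -0.851559)–(-0.3437, 0.3437, -0.769374)  len=0.3534
  (v7,v9,v3) [++-] → (-0.3437, 0.3437, 0.769374)–(0, 0.3437, 0.851559)  len=0.3534
  (v8,v0,v10) [+--] → (-0.3437, 0.3437, -0.769374)–(-0.766956, 0.3437, -0.525)  len=0.4887
  (v8,v10,v9) [+-+] → (-0.766956, 0.3437, -0.525)–(-0.766956, 0.3437, 0.0362519)  len=0.5613
  (v9,v10,v11) [+--] → (-0.766956, 0.3437, 0.0362519)–(-0.766956, 0.3437, 0.525)  len=0.4887
  (v9,v11,v3) [+--] → (-0.766956, 0.3437, 0.525)–(-0.3437, 0.3437, 0.769374)  len=0.4887

Chained into 1 loop(s):
  loop 1: 12 segments, perimeter = 5.4685
Total perimeter = 5.469

loops=1 perimeter=5.469


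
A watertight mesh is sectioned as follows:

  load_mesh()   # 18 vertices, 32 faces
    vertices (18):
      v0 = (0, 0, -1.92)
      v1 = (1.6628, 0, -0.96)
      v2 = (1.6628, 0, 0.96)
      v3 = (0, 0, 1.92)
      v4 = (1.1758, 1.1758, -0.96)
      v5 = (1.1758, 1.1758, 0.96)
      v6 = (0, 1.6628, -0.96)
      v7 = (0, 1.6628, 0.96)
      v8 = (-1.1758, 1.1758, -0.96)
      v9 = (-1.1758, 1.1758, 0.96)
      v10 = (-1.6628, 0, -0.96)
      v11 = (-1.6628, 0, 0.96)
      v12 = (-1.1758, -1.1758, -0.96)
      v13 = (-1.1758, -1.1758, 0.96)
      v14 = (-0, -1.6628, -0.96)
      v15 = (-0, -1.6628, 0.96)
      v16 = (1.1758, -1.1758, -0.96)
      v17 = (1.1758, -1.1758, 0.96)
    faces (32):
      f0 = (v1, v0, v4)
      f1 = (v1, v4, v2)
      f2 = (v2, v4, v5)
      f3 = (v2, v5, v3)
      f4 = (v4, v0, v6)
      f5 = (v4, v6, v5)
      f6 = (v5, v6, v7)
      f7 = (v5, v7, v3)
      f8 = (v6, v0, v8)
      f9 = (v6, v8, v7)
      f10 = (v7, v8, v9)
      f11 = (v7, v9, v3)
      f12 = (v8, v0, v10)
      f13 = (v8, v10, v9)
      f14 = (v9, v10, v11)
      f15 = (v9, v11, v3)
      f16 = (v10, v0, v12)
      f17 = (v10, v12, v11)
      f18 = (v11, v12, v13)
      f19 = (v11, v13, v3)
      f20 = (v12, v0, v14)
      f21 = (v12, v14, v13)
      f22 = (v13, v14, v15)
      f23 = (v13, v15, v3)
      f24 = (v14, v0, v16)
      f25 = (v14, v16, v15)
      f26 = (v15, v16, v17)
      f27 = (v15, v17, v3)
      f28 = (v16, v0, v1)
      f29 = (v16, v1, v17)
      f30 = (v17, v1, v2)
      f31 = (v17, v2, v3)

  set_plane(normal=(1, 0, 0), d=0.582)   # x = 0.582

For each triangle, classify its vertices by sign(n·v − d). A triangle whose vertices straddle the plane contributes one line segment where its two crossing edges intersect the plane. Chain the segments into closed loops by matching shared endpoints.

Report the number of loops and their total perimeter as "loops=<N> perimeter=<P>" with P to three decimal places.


loops=1 perimeter=10.112

Straddling triangles (12 of 32):
  (v1,v0,v4) [+-+] → (0.582, 0, -1.58399)–(0.582, 0.582, -1.44482)  len=0.5984
  (v2,v5,v3) [++-] → (0.582, 0.582, 1.44482)–(0.582, 0, 1.58399)  len=0.5984
  (v4,v0,v6) [+--] → (0.582, 0.582, -1.44482)–(0.582, 1.42174, -0.96)  len=0.9696
  (v4,v6,v5) [+-+] → (0.582, 1.42174, -0.96)–(0.582, 1.42174, -0.00963429)  len=0.9504
  (v5,v6,v7) [+--] → (0.582, 1.42174, -0.00963429)–(0.582, 1.42174, 0.96)  len=0.9696
  (v5,v7,v3) [+--] → (0.582, 1.42174, 0.96)–(0.582, 0.582, 1.44482)  len=0.9696
  (v14,v0,v16) [--+] → (0.582, -0.582, -1.44482)–(0.582, -1.42174, -0.96)  len=0.9696
  (v14,v16,v15) [-+-] → (0.582, -1.42174, -0.96)–(0.582, -1.42174, 0.00963429)  len=0.9696
  (v15,v16,v17) [-++] → (0.582, -1.42174, 0.00963429)–(0.582, -1.42174, 0.96)  len=0.9504
  (v15,v17,v3) [-+-] → (0.582, -1.42174, 0.96)–(0.582, -0.582, 1.44482)  len=0.9696
  (v16,v0,v1) [+-+] → (0.582, -0.582, -1.44482)–(0.582, 0, -1.58399)  len=0.5984
  (v17,v2,v3) [++-] → (0.582, 0, 1.58399)–(0.582, -0.582, 1.44482)  len=0.5984

Chained into 1 loop(s):
  loop 1: 12 segments, perimeter = 10.1122
Total perimeter = 10.112


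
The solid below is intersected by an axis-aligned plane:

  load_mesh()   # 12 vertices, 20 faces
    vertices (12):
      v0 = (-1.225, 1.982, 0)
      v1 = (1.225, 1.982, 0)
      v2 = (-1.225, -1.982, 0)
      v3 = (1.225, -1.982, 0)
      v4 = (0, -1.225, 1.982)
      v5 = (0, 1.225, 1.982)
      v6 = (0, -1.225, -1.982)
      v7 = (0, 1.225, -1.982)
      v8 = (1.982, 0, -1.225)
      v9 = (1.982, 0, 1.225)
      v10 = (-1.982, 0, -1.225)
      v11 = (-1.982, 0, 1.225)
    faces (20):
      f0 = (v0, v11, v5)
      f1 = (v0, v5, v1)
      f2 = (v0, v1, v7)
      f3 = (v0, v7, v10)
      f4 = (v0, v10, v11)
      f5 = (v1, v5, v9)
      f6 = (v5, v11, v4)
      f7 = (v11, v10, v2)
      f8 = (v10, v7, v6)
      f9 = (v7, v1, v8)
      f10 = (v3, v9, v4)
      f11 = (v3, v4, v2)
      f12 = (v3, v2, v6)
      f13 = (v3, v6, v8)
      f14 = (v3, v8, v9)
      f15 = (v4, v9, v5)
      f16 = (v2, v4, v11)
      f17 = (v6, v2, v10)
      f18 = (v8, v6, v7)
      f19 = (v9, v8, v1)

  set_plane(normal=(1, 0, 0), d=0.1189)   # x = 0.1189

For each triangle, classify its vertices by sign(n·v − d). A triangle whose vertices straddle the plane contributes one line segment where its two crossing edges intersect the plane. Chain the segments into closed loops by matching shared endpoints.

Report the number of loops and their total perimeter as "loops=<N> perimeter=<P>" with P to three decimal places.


loops=1 perimeter=13.100

Straddling triangles (10 of 20):
  (v0,v5,v1) [--+] → (0.1189, 1.29848, 1.78962)–(0.1189, 1.982, 0)  len=1.9157
  (v0,v1,v7) [-+-] → (0.1189, 1.982, 0)–(0.1189, 1.29848, -1.78962)  len=1.9157
  (v1,v5,v9) [+-+] → (0.1189, 1.29848, 1.78962)–(0.1189, 1.15151, 1.93659)  len=0.2078
  (v7,v1,v8) [-++] → (0.1189, 1.29848, -1.78962)–(0.1189, 1.15151, -1.93659)  len=0.2078
  (v3,v9,v4) [++-] → (0.1189, -1.15151, 1.93659)–(0.1189, -1.29848, 1.78962)  len=0.2078
  (v3,v4,v2) [+--] → (0.1189, -1.29848, 1.78962)–(0.1189, -1.982, 0)  len=1.9157
  (v3,v2,v6) [+--] → (0.1189, -1.982, 0)–(0.1189, -1.29848, -1.78962)  len=1.9157
  (v3,v6,v8) [+-+] → (0.1189, -1.29848, -1.78962)–(0.1189, -1.15151, -1.93659)  len=0.2078
  (v4,v9,v5) [-+-] → (0.1189, -1.15151, 1.93659)–(0.1189, 1.15151, 1.93659)  len=2.3030
  (v8,v6,v7) [+--] → (0.1189, -1.15151, -1.93659)–(0.1189, 1.15151, -1.93659)  len=2.3030

Chained into 1 loop(s):
  loop 1: 10 segments, perimeter = 13.1003
Total perimeter = 13.100


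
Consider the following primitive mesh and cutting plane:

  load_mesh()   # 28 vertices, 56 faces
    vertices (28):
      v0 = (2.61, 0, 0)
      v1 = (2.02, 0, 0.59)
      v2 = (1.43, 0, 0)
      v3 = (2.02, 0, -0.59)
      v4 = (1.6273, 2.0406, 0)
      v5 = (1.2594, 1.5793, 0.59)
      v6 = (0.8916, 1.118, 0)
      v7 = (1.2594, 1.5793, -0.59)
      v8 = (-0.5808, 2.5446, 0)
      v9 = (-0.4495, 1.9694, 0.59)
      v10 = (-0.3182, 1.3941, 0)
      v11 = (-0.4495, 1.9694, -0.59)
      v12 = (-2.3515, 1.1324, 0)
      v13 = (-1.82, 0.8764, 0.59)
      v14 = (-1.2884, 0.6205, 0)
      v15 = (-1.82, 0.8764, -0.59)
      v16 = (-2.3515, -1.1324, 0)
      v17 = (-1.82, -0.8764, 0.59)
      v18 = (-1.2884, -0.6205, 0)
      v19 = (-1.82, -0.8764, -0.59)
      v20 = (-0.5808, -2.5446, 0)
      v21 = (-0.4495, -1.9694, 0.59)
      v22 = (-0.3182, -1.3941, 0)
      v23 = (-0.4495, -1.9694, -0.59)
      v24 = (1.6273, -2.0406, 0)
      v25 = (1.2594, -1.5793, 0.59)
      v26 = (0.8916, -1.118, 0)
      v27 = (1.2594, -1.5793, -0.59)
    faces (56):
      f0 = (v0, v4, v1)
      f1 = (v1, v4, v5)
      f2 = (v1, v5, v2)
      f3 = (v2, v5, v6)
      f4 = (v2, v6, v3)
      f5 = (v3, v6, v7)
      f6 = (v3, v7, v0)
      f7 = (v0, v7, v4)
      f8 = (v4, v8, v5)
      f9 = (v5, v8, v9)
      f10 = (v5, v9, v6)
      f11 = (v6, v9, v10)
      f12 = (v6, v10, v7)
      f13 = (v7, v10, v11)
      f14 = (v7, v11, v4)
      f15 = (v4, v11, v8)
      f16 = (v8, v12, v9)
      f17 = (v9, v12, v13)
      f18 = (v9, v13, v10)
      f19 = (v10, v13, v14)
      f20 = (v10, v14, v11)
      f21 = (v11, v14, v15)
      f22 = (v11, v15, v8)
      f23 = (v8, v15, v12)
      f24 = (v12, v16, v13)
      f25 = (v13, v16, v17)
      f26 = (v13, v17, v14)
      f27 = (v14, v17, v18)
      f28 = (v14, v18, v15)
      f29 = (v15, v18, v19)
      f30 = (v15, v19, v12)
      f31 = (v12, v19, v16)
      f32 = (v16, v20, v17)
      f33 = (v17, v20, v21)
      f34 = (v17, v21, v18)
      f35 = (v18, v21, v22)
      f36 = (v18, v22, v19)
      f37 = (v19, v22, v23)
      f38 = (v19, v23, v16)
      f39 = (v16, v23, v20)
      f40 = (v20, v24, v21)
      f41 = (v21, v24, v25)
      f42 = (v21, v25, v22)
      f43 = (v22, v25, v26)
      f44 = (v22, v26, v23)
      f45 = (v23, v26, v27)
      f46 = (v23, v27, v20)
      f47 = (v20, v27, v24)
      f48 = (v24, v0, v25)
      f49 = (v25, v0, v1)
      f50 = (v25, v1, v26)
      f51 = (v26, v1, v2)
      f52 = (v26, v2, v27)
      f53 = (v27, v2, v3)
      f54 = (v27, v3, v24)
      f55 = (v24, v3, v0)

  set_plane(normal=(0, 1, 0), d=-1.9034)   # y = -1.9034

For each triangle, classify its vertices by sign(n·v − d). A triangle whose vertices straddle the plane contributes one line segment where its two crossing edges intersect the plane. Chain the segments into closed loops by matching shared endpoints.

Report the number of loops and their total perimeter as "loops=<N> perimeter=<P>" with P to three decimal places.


loops=1 perimeter=6.830

Straddling triangles (16 of 56):
  (v16,v20,v17) [+-+] → (-1.38477, -1.9034, 0)–(-1.05711, -1.9034, 0.226776)  len=0.3985
  (v17,v20,v21) [+--] → (-1.05711, -1.9034, 0.226776)–(-0.532257, -1.9034, 0.59)  len=0.6383
  (v17,v21,v18) [+-+] → (-0.532257, -1.9034, 0.59)–(-0.490546, -1.9034, 0.561132)  len=0.0507
  (v18,v21,v22) [+-+] → (-0.490546, -1.9034, 0.561132)–(-0.434437, -1.9034, 0.522314)  len=0.0682
  (v19,v22,v23) [++-] → (-0.434437, -1.9034, -0.522314)–(-0.532257, -1.9034, -0.59)  len=0.1190
  (v19,v23,v16) [+-+] → (-0.532257, -1.9034, -0.59)–(-0.599478, -1.9034, -0.543477)  len=0.0818
  (v16,v23,v20) [+--] → (-0.599478, -1.9034, -0.543477)–(-1.38477, -1.9034, 0)  len=0.9550
  (v21,v24,v25) [--+] → (1.51788, -1.9034, 0.175478)–(-0.160376, -1.9034, 0.59)  len=1.7287
  (v21,v25,v22) [-++] → (-0.160376, -1.9034, 0.59)–(-0.434437, -1.9034, 0.522314)  len=0.2823
  (v22,v26,v23) [++-] → (-0.345539, -1.9034, -0.544264)–(-0.434437, -1.9034, -0.522314)  len=0.0916
  (v23,v26,v27) [-++] → (-0.345539, -1.9034, -0.544264)–(-0.160376, -1.9034, -0.59)  len=0.1907
  (v23,v27,v20) [-+-] → (-0.160376, -1.9034, -0.59)–(0.641552, -1.9034, -0.391907)  len=0.8260
  (v20,v27,v24) [-+-] → (0.641552, -1.9034, -0.391907)–(1.51788, -1.9034, -0.175478)  len=0.9027
  (v24,v0,v25) [-++] → (1.69337, -1.9034, 0)–(1.51788, -1.9034, 0.175478)  len=0.2482
  (v27,v3,v24) [++-] → (1.6537, -1.9034, -0.0396687)–(1.51788, -1.9034, -0.175478)  len=0.1921
  (v24,v3,v0) [-++] → (1.6537, -1.9034, -0.0396687)–(1.69337, -1.9034, 0)  len=0.0561

Chained into 1 loop(s):
  loop 1: 16 segments, perimeter = 6.8298
Total perimeter = 6.830


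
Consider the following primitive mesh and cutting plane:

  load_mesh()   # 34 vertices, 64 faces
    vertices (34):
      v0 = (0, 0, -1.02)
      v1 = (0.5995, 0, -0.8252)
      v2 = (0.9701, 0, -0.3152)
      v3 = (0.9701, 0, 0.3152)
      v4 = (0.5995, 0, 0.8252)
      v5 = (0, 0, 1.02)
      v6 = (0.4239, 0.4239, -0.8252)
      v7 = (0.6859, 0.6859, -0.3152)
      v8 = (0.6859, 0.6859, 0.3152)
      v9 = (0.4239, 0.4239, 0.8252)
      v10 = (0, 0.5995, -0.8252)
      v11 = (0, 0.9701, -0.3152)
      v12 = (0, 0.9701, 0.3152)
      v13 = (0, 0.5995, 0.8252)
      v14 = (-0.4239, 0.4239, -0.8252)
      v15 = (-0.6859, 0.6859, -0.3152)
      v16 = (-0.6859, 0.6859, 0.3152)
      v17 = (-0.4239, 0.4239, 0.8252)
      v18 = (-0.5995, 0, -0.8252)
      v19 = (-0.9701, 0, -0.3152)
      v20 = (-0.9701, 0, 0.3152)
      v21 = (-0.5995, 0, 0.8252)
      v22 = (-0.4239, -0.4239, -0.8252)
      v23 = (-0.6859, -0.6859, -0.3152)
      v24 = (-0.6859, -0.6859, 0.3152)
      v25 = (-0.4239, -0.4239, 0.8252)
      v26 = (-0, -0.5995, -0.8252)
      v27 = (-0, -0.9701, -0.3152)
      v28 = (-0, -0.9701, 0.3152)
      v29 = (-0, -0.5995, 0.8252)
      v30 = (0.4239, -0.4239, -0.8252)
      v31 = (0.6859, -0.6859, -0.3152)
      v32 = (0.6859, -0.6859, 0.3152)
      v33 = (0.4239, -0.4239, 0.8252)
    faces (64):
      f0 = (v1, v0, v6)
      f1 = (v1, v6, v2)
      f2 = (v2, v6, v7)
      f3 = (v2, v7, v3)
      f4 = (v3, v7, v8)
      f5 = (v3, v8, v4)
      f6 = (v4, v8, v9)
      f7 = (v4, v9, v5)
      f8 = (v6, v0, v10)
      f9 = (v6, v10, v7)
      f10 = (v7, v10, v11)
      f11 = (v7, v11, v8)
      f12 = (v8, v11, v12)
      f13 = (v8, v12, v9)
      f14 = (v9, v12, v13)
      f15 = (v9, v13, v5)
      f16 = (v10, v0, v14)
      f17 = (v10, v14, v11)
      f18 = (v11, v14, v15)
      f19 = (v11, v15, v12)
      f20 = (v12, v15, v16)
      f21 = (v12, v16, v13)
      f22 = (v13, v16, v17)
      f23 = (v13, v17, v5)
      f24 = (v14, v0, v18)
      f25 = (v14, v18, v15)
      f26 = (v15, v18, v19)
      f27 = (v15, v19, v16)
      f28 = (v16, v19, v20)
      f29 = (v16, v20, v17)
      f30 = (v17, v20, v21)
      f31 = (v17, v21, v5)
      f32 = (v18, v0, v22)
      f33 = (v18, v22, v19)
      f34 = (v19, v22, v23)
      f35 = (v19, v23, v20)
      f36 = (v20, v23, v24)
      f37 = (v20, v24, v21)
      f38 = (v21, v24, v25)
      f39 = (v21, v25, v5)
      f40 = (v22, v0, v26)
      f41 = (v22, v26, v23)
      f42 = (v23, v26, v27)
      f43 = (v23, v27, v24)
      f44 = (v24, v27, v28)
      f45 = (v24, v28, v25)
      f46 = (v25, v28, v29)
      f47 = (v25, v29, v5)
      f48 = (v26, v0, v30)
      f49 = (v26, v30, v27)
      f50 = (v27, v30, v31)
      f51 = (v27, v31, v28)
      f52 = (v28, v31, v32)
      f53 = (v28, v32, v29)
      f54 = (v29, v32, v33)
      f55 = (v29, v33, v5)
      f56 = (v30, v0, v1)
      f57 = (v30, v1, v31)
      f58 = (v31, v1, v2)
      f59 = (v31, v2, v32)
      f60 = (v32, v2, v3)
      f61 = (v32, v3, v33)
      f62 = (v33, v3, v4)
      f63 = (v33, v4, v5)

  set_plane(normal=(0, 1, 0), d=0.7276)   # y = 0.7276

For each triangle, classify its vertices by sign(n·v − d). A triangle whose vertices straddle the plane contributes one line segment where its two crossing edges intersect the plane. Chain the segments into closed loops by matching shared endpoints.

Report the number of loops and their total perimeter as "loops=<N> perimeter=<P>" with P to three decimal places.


Straddling triangles (10 of 64):
  (v7,v10,v11) [--+] → (0, 0.7276, -0.648916)–(0.58526, 0.7276, -0.3152)  len=0.6737
  (v7,v11,v8) [-+-] → (0.58526, 0.7276, -0.3152)–(0.58526, 0.7276, 0.222703)  len=0.5379
  (v8,v11,v12) [-++] → (0.58526, 0.7276, 0.222703)–(0.58526, 0.7276, 0.3152)  len=0.0925
  (v8,v12,v9) [-+-] → (0.58526, 0.7276, 0.3152)–(0.188202, 0.7276, 0.541628)  len=0.4571
  (v9,v12,v13) [-+-] → (0.188202, 0.7276, 0.541628)–(0, 0.7276, 0.648916)  len=0.2166
  (v10,v14,v11) [--+] → (-0.188202, 0.7276, -0.541628)–(0, 0.7276, -0.648916)  len=0.2166
  (v11,v14,v15) [+--] → (-0.188202, 0.7276, -0.541628)–(-0.58526, 0.7276, -0.3152)  len=0.4571
  (v11,v15,v12) [+-+] → (-0.58526, 0.7276, -0.3152)–(-0.58526, 0.7276, -0.222703)  len=0.0925
  (v12,v15,v16) [+--] → (-0.58526, 0.7276, -0.222703)–(-0.58526, 0.7276, 0.3152)  len=0.5379
  (v12,v16,v13) [+--] → (-0.58526, 0.7276, 0.3152)–(0, 0.7276, 0.648916)  len=0.6737

Chained into 1 loop(s):
  loop 1: 10 segments, perimeter = 3.9557
Total perimeter = 3.956

loops=1 perimeter=3.956


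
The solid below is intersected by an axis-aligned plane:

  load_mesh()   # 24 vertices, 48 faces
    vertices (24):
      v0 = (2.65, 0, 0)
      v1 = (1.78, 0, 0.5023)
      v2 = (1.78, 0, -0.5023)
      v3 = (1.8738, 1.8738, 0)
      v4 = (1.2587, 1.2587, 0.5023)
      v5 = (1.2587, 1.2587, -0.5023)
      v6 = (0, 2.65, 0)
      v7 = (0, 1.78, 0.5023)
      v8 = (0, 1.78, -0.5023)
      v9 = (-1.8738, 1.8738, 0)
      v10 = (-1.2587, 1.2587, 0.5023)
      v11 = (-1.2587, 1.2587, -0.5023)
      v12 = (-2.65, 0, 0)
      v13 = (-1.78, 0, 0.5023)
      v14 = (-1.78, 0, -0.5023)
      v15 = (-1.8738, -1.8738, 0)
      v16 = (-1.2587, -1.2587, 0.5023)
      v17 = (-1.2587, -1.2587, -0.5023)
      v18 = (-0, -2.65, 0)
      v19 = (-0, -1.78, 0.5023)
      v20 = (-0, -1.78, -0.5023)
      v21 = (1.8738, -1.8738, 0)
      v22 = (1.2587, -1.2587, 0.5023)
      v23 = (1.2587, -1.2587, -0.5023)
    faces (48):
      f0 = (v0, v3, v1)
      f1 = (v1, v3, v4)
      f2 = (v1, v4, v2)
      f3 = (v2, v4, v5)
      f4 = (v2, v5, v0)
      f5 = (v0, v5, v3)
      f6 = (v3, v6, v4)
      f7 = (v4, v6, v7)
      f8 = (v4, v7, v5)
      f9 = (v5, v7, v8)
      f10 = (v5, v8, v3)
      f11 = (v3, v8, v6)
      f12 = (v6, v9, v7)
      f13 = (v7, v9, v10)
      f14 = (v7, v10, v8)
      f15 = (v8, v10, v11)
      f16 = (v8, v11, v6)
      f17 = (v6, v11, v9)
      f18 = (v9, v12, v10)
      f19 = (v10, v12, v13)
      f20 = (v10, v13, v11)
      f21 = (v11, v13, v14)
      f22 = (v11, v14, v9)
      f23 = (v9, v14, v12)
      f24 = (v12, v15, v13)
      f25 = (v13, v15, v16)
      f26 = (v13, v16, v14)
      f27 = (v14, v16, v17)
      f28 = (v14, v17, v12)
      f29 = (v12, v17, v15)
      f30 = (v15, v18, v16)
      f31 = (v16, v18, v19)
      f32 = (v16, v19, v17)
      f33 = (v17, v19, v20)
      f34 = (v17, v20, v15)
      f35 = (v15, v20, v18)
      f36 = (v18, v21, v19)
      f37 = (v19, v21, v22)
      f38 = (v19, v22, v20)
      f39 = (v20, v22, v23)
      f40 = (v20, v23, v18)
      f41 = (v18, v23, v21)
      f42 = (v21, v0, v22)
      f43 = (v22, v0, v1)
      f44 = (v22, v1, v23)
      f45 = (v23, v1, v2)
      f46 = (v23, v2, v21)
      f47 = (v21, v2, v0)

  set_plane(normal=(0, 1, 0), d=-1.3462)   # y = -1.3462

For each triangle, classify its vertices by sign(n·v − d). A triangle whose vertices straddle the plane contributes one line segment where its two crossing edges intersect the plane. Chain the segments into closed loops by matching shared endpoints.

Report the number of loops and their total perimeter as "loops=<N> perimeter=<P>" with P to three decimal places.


Straddling triangles (16 of 48):
  (v12,v15,v13) [+-+] → (-2.09235, -1.3462, 0)–(-1.84739, -1.3462, 0.141431)  len=0.2829
  (v13,v15,v16) [+-+] → (-1.84739, -1.3462, 0.141431)–(-1.3462, -1.3462, 0.430846)  len=0.5787
  (v12,v17,v15) [++-] → (-1.3462, -1.3462, -0.430846)–(-2.09235, -1.3462, 0)  len=0.8616
  (v15,v18,v16) [--+] → (-1.17954, -1.3462, 0.47071)–(-1.3462, -1.3462, 0.430846)  len=0.1714
  (v16,v18,v19) [+--] → (-1.17954, -1.3462, 0.47071)–(-1.04743, -1.3462, 0.5023)  len=0.1358
  (v16,v19,v17) [+-+] → (-1.04743, -1.3462, 0.5023)–(-1.04743, -1.3462, -0.333678)  len=0.8360
  (v17,v19,v20) [+--] → (-1.04743, -1.3462, -0.333678)–(-1.04743, -1.3462, -0.5023)  len=0.1686
  (v17,v20,v15) [+--] → (-1.04743, -1.3462, -0.5023)–(-1.3462, -1.3462, -0.430846)  len=0.3072
  (v19,v21,v22) [--+] → (1.3462, -1.3462, 0.430846)–(1.04743, -1.3462, 0.5023)  len=0.3072
  (v19,v22,v20) [-+-] → (1.04743, -1.3462, 0.5023)–(1.04743, -1.3462, 0.333678)  len=0.1686
  (v20,v22,v23) [-++] → (1.04743, -1.3462, 0.333678)–(1.04743, -1.3462, -0.5023)  len=0.8360
  (v20,v23,v18) [-+-] → (1.04743, -1.3462, -0.5023)–(1.17954, -1.3462, -0.47071)  len=0.1358
  (v18,v23,v21) [-+-] → (1.17954, -1.3462, -0.47071)–(1.3462, -1.3462, -0.430846)  len=0.1714
  (v21,v0,v22) [-++] → (2.09235, -1.3462, 0)–(1.3462, -1.3462, 0.430846)  len=0.8616
  (v23,v2,v21) [++-] → (1.84739, -1.3462, -0.141431)–(1.3462, -1.3462, -0.430846)  len=0.5787
  (v21,v2,v0) [-++] → (1.84739, -1.3462, -0.141431)–(2.09235, -1.3462, 0)  len=0.2829

Chained into 2 loop(s):
  loop 1: 8 segments, perimeter = 3.3422
  loop 2: 8 segments, perimeter = 3.3422
Total perimeter = 6.684

loops=2 perimeter=6.684


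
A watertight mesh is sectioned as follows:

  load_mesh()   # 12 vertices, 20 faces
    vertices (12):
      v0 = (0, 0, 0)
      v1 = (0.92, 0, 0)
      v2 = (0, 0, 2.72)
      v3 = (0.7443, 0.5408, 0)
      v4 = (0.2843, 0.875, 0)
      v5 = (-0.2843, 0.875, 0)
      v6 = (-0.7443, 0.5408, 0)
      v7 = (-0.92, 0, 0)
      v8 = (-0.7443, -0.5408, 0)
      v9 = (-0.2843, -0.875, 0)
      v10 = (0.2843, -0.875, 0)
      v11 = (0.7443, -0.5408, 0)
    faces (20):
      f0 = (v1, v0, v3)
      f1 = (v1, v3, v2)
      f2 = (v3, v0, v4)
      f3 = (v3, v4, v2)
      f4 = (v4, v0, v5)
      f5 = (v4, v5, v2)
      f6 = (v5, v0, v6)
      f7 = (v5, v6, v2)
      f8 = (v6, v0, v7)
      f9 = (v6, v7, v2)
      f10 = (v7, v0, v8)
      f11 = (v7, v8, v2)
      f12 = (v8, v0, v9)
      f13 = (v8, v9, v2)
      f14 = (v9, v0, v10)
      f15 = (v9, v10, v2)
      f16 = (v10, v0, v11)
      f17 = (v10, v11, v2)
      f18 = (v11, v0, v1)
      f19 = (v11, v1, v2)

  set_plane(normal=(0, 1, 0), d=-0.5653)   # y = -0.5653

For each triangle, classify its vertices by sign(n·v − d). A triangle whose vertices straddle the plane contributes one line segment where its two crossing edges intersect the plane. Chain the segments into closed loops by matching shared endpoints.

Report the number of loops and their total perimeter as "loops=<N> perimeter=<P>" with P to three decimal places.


loops=1 perimeter=3.983

Straddling triangles (6 of 20):
  (v8,v0,v9) [++-] → (-0.183674, -0.5653, 0)–(-0.710578, -0.5653, 0)  len=0.5269
  (v8,v9,v2) [+-+] → (-0.710578, -0.5653, 0)–(-0.183674, -0.5653, 0.962725)  len=1.0975
  (v9,v0,v10) [-+-] → (-0.183674, -0.5653, 0)–(0.183674, -0.5653, 0)  len=0.3673
  (v9,v10,v2) [--+] → (0.183674, -0.5653, 0.962725)–(-0.183674, -0.5653, 0.962725)  len=0.3673
  (v10,v0,v11) [-++] → (0.183674, -0.5653, 0)–(0.710578, -0.5653, 0)  len=0.5269
  (v10,v11,v2) [-++] → (0.710578, -0.5653, 0)–(0.183674, -0.5653, 0.962725)  len=1.0975

Chained into 1 loop(s):
  loop 1: 6 segments, perimeter = 3.9835
Total perimeter = 3.983


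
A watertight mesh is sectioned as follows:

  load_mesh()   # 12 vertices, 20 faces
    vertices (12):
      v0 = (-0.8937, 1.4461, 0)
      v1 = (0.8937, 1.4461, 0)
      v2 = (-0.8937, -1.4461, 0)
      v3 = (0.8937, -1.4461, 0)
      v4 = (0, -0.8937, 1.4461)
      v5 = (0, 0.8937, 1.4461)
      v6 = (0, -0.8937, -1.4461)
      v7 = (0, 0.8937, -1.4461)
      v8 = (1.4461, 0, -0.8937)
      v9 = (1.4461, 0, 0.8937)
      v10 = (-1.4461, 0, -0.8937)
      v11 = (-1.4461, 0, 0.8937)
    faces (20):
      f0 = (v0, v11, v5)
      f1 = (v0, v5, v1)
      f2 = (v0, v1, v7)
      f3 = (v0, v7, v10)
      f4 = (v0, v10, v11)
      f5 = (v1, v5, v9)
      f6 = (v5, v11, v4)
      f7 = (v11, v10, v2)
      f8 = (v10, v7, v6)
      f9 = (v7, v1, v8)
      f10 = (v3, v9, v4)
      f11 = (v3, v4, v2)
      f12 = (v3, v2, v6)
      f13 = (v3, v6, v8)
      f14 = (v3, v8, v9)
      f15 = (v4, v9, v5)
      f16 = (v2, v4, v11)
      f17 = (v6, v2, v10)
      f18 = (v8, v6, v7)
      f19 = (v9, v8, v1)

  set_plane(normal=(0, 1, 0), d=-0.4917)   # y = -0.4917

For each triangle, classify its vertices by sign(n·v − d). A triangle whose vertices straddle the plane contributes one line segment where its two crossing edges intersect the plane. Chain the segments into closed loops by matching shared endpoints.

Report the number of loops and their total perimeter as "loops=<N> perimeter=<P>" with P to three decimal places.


loops=1 perimeter=8.583

Straddling triangles (10 of 20):
  (v5,v11,v4) [++-] → (-0.650478, -0.4917, 1.19762)–(0, -0.4917, 1.4461)  len=0.6963
  (v11,v10,v2) [++-] → (-1.25827, -0.4917, -0.589826)–(-1.25827, -0.4917, 0.589826)  len=1.1797
  (v10,v7,v6) [++-] → (0, -0.4917, -1.4461)–(-0.650478, -0.4917, -1.19762)  len=0.6963
  (v3,v9,v4) [-+-] → (1.25827, -0.4917, 0.589826)–(0.650478, -0.4917, 1.19762)  len=0.8596
  (v3,v6,v8) [--+] → (0.650478, -0.4917, -1.19762)–(1.25827, -0.4917, -0.589826)  len=0.8596
  (v3,v8,v9) [-++] → (1.25827, -0.4917, -0.589826)–(1.25827, -0.4917, 0.589826)  len=1.1797
  (v4,v9,v5) [-++] → (0.650478, -0.4917, 1.19762)–(0, -0.4917, 1.4461)  len=0.6963
  (v2,v4,v11) [--+] → (-0.650478, -0.4917, 1.19762)–(-1.25827, -0.4917, 0.589826)  len=0.8596
  (v6,v2,v10) [--+] → (-1.25827, -0.4917, -0.589826)–(-0.650478, -0.4917, -1.19762)  len=0.8596
  (v8,v6,v7) [+-+] → (0.650478, -0.4917, -1.19762)–(0, -0.4917, -1.4461)  len=0.6963

Chained into 1 loop(s):
  loop 1: 10 segments, perimeter = 8.5828
Total perimeter = 8.583


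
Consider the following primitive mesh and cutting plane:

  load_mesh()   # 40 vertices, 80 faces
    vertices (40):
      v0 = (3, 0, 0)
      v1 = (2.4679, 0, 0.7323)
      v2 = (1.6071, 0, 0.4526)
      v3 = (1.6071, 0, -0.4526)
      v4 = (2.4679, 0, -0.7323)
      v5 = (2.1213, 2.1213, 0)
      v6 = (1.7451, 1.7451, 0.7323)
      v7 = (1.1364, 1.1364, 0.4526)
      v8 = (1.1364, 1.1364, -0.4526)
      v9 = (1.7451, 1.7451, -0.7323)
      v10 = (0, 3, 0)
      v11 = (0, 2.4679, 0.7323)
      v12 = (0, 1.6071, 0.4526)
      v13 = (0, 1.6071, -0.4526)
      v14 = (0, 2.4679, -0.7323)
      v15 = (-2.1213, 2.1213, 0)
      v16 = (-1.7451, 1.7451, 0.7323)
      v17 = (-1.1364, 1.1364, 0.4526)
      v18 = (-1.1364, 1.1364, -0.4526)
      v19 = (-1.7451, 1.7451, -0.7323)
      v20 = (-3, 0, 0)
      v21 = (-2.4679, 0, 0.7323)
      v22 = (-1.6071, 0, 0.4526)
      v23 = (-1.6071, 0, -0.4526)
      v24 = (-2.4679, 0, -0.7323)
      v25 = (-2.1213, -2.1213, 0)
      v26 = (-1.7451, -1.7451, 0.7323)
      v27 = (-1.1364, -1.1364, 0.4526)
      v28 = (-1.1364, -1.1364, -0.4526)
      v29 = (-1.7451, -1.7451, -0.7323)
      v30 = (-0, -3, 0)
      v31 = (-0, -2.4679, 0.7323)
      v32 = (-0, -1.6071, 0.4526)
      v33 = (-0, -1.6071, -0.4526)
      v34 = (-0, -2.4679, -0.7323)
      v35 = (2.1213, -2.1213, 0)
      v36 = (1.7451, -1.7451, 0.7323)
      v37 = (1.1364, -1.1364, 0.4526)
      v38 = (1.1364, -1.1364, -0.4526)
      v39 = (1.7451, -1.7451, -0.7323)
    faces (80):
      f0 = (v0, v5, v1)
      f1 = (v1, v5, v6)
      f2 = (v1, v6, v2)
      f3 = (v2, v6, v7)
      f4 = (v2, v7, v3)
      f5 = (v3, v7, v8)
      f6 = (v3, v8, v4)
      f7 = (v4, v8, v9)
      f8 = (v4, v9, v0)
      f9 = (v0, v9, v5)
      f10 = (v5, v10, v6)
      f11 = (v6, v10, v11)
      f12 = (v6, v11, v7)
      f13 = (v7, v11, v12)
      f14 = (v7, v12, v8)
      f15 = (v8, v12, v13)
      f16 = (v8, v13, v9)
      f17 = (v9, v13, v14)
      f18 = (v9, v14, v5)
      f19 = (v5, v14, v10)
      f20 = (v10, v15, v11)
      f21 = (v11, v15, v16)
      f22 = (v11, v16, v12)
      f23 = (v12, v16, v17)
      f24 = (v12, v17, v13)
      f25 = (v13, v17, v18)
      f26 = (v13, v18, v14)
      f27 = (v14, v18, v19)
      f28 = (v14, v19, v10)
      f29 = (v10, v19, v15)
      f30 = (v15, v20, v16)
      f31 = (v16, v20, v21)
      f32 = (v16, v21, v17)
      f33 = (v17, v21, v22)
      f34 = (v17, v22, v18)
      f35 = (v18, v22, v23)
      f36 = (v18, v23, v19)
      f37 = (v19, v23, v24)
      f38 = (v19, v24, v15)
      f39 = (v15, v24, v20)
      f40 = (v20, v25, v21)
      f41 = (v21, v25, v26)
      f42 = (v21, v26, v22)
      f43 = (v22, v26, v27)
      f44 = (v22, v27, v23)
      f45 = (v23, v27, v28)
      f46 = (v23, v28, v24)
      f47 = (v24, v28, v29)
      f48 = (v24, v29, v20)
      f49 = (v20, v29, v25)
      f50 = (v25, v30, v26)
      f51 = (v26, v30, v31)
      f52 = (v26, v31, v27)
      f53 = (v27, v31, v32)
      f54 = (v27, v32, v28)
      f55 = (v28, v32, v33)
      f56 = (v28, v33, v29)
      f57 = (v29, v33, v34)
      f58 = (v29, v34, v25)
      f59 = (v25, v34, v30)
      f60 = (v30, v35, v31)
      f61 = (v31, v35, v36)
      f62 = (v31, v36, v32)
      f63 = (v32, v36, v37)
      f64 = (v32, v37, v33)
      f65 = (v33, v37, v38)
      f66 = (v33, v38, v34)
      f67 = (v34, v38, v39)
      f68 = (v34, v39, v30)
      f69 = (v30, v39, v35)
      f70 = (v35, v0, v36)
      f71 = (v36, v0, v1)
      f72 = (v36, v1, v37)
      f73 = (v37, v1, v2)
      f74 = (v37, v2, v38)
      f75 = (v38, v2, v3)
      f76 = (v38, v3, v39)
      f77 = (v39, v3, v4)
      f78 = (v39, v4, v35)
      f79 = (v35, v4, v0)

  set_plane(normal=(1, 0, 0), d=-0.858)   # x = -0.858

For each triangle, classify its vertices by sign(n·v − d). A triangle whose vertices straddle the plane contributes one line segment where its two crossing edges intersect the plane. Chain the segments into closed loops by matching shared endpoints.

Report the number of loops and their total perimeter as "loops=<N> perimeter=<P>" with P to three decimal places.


loops=2 perimeter=9.052

Straddling triangles (20 of 80):
  (v10,v15,v11) [+-+] → (-0.858, 2.64459, 0)–(-0.858, 2.32771, 0.436107)  len=0.5391
  (v11,v15,v16) [+--] → (-0.858, 2.32771, 0.436107)–(-0.858, 2.11253, 0.7323)  len=0.3661
  (v11,v16,v12) [+-+] → (-0.858, 2.11253, 0.7323)–(-0.858, 1.67495, 0.590118)  len=0.4601
  (v12,v16,v17) [+--] → (-0.858, 1.67495, 0.590118)–(-0.858, 1.25171, 0.4526)  len=0.4450
  (v12,v17,v13) [+-+] → (-0.858, 1.25171, 0.4526)–(-0.858, 1.25171, 0.23084)  len=0.2218
  (v13,v17,v18) [+--] → (-0.858, 1.25171, 0.23084)–(-0.858, 1.25171, -0.4526)  len=0.6834
  (v13,v18,v14) [+-+] → (-0.858, 1.25171, -0.4526)–(-0.858, 1.4626, -0.521122)  len=0.2217
  (v14,v18,v19) [+--] → (-0.858, 1.4626, -0.521122)–(-0.858, 2.11253, -0.7323)  len=0.6834
  (v14,v19,v10) [+-+] → (-0.858, 2.11253, -0.7323)–(-0.858, 2.38301, -0.360044)  len=0.4601
  (v10,v19,v15) [+--] → (-0.858, 2.38301, -0.360044)–(-0.858, 2.64459, 0)  len=0.4450
  (v25,v30,v26) [-+-] → (-0.858, -2.64459, 0)–(-0.858, -2.38301, 0.360044)  len=0.4450
  (v26,v30,v31) [-++] → (-0.858, -2.38301, 0.360044)–(-0.858, -2.11253, 0.7323)  len=0.4601
  (v26,v31,v27) [-+-] → (-0.858, -2.11253, 0.7323)–(-0.858, -1.4626, 0.521122)  len=0.6834
  (v27,v31,v32) [-++] → (-0.858, -1.4626, 0.521122)–(-0.858, -1.25171, 0.4526)  len=0.2217
  (v27,v32,v28) [-+-] → (-0.858, -1.25171, 0.4526)–(-0.858, -1.25171, -0.23084)  len=0.6834
  (v28,v32,v33) [-++] → (-0.858, -1.25171, -0.23084)–(-0.858, -1.25171, -0.4526)  len=0.2218
  (v28,v33,v29) [-+-] → (-0.858, -1.25171, -0.4526)–(-0.858, -1.67495, -0.590118)  len=0.4450
  (v29,v33,v34) [-++] → (-0.858, -1.67495, -0.590118)–(-0.858, -2.11253, -0.7323)  len=0.4601
  (v29,v34,v25) [-+-] → (-0.858, -2.11253, -0.7323)–(-0.858, -2.32771, -0.436107)  len=0.3661
  (v25,v34,v30) [-++] → (-0.858, -2.32771, -0.436107)–(-0.858, -2.64459, 0)  len=0.5391

Chained into 2 loop(s):
  loop 1: 10 segments, perimeter = 4.5258
  loop 2: 10 segments, perimeter = 4.5258
Total perimeter = 9.052
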